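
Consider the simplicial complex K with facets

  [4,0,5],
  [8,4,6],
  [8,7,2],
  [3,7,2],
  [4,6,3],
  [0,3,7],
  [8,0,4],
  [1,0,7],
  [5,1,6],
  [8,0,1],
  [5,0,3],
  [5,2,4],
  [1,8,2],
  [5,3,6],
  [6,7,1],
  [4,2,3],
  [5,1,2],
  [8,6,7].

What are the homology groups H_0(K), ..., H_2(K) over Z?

K has 9 vertices, 27 edges, 18 triangles.
rank ∂_0 = 0, rank ∂_1 = 8 ⇒ b_0 = 9 − 0 − 8 = 1; all invariant factors of ∂_1 are 1 so no torsion. So H_0 = Z.
rank ∂_1 = 8, rank ∂_2 = 18 ⇒ b_1 = 27 − 8 − 18 = 1; ∂_2 has invariant factor(s) [2] giving torsion. So H_1 = Z ⊕ Z_2.
rank ∂_2 = 18, rank ∂_3 = 0 ⇒ b_2 = 18 − 18 − 0 = 0. So H_2 = 0.

H_0 ≅ Z,  H_1 ≅ Z ⊕ Z_2,  H_2 = 0.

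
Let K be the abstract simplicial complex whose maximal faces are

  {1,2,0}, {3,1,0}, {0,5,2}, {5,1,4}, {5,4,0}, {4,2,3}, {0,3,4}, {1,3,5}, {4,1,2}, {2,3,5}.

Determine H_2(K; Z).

Order the vertices as 0 < 1 < 2 < 3 < 4 < 5. Listing each simplex with vertices in this order, K has dimension 2 with simplices:

  0-simplices (6): [0], [1], [2], [3], [4], [5]
  1-simplices (15): [0,1], [0,2], [0,3], [0,4], [0,5], [1,2], [1,3], [1,4], [1,5], [2,3], [2,4], [2,5], [3,4], [3,5], [4,5]
  2-simplices (10): [0,1,2], [0,1,3], [0,2,5], [0,3,4], [0,4,5], [1,2,4], [1,3,5], [1,4,5], [2,3,4], [2,3,5]

Hence C_0 ≅ Z^6, C_1 ≅ Z^15, C_2 ≅ Z^10.

Boundary ∂_1: C_1 → C_0 is given by ∂[p,q] = [q] − [p]. For instance
  ∂[1,5] = [5] − [1].
This gives a 6×15 integer matrix of rank 5; reducing to Smith normal form yields diagonal entries (1,1,1,1,1).

The boundary map ∂_2: C_2 → C_1 acts by ∂[p,q,r] = [q,r] − [p,r] + [p,q]. For instance
  ∂[0,1,3] = [1,3] − [0,3] + [0,1],
  ∂[0,1,2] = [1,2] − [0,2] + [0,1].
As a 15×10 matrix over Z this has rank 10, with invariant factors (1,1,1,1,1,1,1,1,1,2).

Now H_k = ker ∂_k / im ∂_{k+1}, so:

  H_2: rank ker ∂_2 − rank ∂_3 = (10 − 10) − 0 = 0, and there is no ∂_3, so H_2 ≅ 0.

(K is a triangulation of the real projective plane RP^2.)

H_2 = 0.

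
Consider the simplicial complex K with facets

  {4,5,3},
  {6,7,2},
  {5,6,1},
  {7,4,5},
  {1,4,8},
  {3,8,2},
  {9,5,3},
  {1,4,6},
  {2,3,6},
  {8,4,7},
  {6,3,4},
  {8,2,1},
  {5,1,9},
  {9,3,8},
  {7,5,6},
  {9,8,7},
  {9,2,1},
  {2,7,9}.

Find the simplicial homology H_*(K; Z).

H_0 = Z,  H_1 = Z ⊕ Z/2,  H_2 = 0.

Fix the vertex order 1 < 2 < 3 < 4 < 5 < 6 < 7 < 8 < 9 and write every simplex with vertices in increasing order. Then dim K = 2 and the simplices of K are:

  0-simplices (9): [1], [2], [3], [4], [5], [6], [7], [8], [9]
  1-simplices (27): (27 of them)
  2-simplices (18): [1,2,8], [1,2,9], [1,4,6], [1,4,8], [1,5,6], [1,5,9], [2,3,6], [2,3,8], [2,6,7], [2,7,9], [3,4,5], [3,4,6], [3,5,9], [3,8,9], [4,5,7], [4,7,8], [5,6,7], [7,8,9]

so the chain groups are C_0 ≅ Z^9, C_1 ≅ Z^27, C_2 ≅ Z^18.

∂_1: C_1 → C_0 sends each edge [p,q] (with p < q) to q − p. For instance
  ∂[1,6] = [6] − [1].
As a 9×27 matrix over Z this has rank 8, with invariant factors (1,1,1,1,1,1,1,1).

Boundary ∂_2: C_2 → C_1 acts by ∂[p,q,r] = [q,r] − [p,r] + [p,q]. For instance
  ∂[1,4,6] = [4,6] − [1,6] + [1,4],
  ∂[1,5,9] = [5,9] − [1,9] + [1,5].
As a 27×18 matrix over Z this has rank 18, with invariant factors (1,1,1,1,1,1,1,1,1,1,1,1,1,1,1,1,1,2).

Reading off H_k = ker ∂_k / im ∂_{k+1}:

  H_0: rank C_0 − rank ∂_1 = 9 − 8 = 1, and the invariant factors of ∂_1 are all 1, so H_0 ≅ Z.
  H_1: rank ker ∂_1 − rank ∂_2 = (27 − 8) − 18 = 1, and ∂_2 has invariant factor 2 > 1, so H_1 ≅ Z ⊕ Z/2.
  H_2: rank ker ∂_2 − rank ∂_3 = (18 − 18) − 0 = 0, and there is no ∂_3, so H_2 ≅ 0.

(K is a triangulation of the Klein bottle.)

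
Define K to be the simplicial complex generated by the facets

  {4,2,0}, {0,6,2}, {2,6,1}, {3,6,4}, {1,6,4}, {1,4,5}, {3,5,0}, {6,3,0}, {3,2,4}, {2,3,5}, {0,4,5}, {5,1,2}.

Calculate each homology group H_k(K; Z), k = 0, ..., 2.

H_0 = Z,  H_1 = Z/2Z,  H_2 = 0.

Take the total order 0 < 1 < 2 < 3 < 4 < 5 < 6 on the vertex set. Then K (dimension 2) consists of the simplices:

  0-simplices (7): [0], [1], [2], [3], [4], [5], [6]
  1-simplices (18): [0,2], [0,3], [0,4], [0,5], [0,6], [1,2], [1,4], [1,5], [1,6], [2,3], [2,4], [2,5], [2,6], [3,4], [3,5], [3,6], [4,5], [4,6]
  2-simplices (12): [0,2,4], [0,2,6], [0,3,5], [0,3,6], [0,4,5], [1,2,5], [1,2,6], [1,4,5], [1,4,6], [2,3,4], [2,3,5], [3,4,6]

giving chain groups C_0 ≅ Z^7, C_1 ≅ Z^18, C_2 ≅ Z^12.

∂_1: C_1 → C_0 is given by ∂[p,q] = [q] − [p].
As a 7×18 matrix over Z this has rank 6, with invariant factors (1,1,1,1,1,1).

Boundary ∂_2: C_2 → C_1 maps a triangle to the signed sum of its edges. For instance
  ∂[3,4,6] = [4,6] − [3,6] + [3,4],
  ∂[0,3,5] = [3,5] − [0,5] + [0,3].
The resulting 18×12 matrix has rank 12, and its Smith normal form has invariant factors (1,1,1,1,1,1,1,1,1,1,1,2).

Reading off H_k = ker ∂_k / im ∂_{k+1}:

  H_0: rank C_0 − rank ∂_1 = 7 − 6 = 1, and the invariant factors of ∂_1 are all 1, so H_0 ≅ Z.
  H_1: rank ker ∂_1 − rank ∂_2 = (18 − 6) − 12 = 0, and ∂_2 has invariant factor 2 > 1, so H_1 ≅ Z/2Z.
  H_2: rank ker ∂_2 − rank ∂_3 = (12 − 12) − 0 = 0, and there is no ∂_3, so H_2 ≅ 0.

As a check, the Euler characteristic is 7 − 18 + 12 = 1, which agrees with 1 − 0 + 0 = 1.
(K is a triangulation of the real projective plane RP^2.)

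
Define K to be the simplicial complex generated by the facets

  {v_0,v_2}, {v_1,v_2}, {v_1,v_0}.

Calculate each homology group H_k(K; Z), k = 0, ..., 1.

K has 3 vertices, 3 edges.
rank ∂_0 = 0, rank ∂_1 = 2 ⇒ b_0 = 3 − 0 − 2 = 1; all invariant factors of ∂_1 are 1 so no torsion. So H_0 ≅ Z.
rank ∂_1 = 2, rank ∂_2 = 0 ⇒ b_1 = 3 − 2 − 0 = 1. So H_1 ≅ Z.

H_0 = Z,  H_1 = Z.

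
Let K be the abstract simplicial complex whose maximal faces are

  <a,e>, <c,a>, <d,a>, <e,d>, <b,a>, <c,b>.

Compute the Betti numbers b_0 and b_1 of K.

Take the total order a < b < c < d < e on the vertex set. Then K (dimension 1) consists of the simplices:

  0-simplices (5): a, b, c, d, e
  1-simplices (6): ab, ac, ad, ae, bc, de

giving chain groups C_0 ≅ Z^5, C_1 ≅ Z^6.

∂_1: C_1 → C_0 is given by ∂[p,q] = [q] − [p].
This gives a 5×6 integer matrix of rank 4; reducing to Smith normal form yields diagonal entries (1,1,1,1).

Now H_k = ker ∂_k / im ∂_{k+1}, so:

  H_0: rank C_0 − rank ∂_1 = 5 − 4 = 1, and the invariant factors of ∂_1 are all 1, so H_0 ≅ Z.
  H_1: rank ker ∂_1 − rank ∂_2 = (6 − 4) − 0 = 2, and there is no ∂_2, so H_1 ≅ Z^2.

Hence the Betti numbers are b_0 = 1, b_1 = 2.

b_0 = 1, b_1 = 2.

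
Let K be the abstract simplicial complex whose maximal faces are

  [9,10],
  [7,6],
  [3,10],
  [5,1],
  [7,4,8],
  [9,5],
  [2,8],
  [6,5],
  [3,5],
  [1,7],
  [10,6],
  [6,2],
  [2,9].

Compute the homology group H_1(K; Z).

Order the vertices as 1 < 2 < 3 < 4 < 5 < 6 < 7 < 8 < 9 < 10. Listing each simplex with vertices in this order, K has dimension 2 with simplices:

  0-simplices (10): [1], [2], [3], [4], [5], [6], [7], [8], [9], [10]
  1-simplices (15): [1,5], [1,7], [2,6], [2,8], [2,9], [3,5], [3,10], [4,7], [4,8], [5,6], [5,9], [6,7], [6,10], [7,8], [9,10]
  2-simplices (1): [4,7,8]

giving chain groups C_0 ≅ Z^10, C_1 ≅ Z^15, C_2 ≅ Z^1.

Boundary ∂_1: C_1 → C_0 sends each edge [p,q] (with p < q) to q − p.
This gives a 10×15 integer matrix of rank 9; reducing to Smith normal form yields diagonal entries (1,1,1,1,1,1,1,1,1).

∂_2: C_2 → C_1 sends each 2-simplex [p,q,r] to [q,r] − [p,r] + [p,q]. For instance
  ∂[4,7,8] = [7,8] − [4,8] + [4,7].
This gives a 15×1 integer matrix of rank 1; reducing to Smith normal form yields diagonal entries (1).

Now H_k = ker ∂_k / im ∂_{k+1}, so:

  H_1: rank ker ∂_1 − rank ∂_2 = (15 − 9) − 1 = 5, and the invariant factors of ∂_2 are all 1, so H_1 ≅ Z^5.

H_1 = Z^5.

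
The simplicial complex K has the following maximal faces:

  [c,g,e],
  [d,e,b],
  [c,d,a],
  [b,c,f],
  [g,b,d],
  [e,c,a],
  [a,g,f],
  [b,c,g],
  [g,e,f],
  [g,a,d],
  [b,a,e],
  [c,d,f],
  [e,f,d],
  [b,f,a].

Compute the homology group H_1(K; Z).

Order the vertices as a < b < c < d < e < f < g. Listing each simplex with vertices in this order, K has dimension 2 with simplices:

  0-simplices (7): a, b, c, d, e, f, g
  1-simplices (21): ab, ac, ad, ae, af, ag, bc, bd, be, bf, bg, cd, ce, cf, cg, de, df, dg, ef, eg, fg
  2-simplices (14): abe, abf, acd, ace, adg, afg, bcf, bcg, bde, bdg, cdf, ceg, def, efg

so the chain groups are C_0 ≅ Z^7, C_1 ≅ Z^21, C_2 ≅ Z^14.

Boundary ∂_1: C_1 → C_0 is given by ∂[p,q] = [q] − [p]. For instance
  ∂cd = d − c.
The resulting 7×21 matrix has rank 6, and its Smith normal form has invariant factors (1,1,1,1,1,1).

∂_2: C_2 → C_1 sends each 2-simplex [p,q,r] to [q,r] − [p,r] + [p,q]. For instance
  ∂abf = bf − af + ab,
  ∂ceg = eg − cg + ce.
This gives a 21×14 integer matrix of rank 13; reducing to Smith normal form yields diagonal entries (1,1,1,1,1,1,1,1,1,1,1,1,1).

From H_k ≅ ker(∂_k) / im(∂_{k+1}) we obtain:

  H_1: rank ker ∂_1 − rank ∂_2 = (21 − 6) − 13 = 2, and the invariant factors of ∂_2 are all 1, so H_1 = Z^2.

H_1 ≅ Z^2.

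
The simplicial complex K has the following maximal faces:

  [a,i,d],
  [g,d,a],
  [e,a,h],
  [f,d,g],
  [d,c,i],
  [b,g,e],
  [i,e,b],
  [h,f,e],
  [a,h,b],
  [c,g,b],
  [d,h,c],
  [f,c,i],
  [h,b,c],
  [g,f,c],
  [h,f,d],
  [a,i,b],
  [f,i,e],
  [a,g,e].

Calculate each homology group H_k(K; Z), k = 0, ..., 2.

H_0 = Z,  H_1 = Z ⊕ Z/2,  H_2 = 0.

K has 9 vertices, 27 edges, 18 triangles.
rank ∂_0 = 0, rank ∂_1 = 8 ⇒ b_0 = 9 − 0 − 8 = 1; all invariant factors of ∂_1 are 1 so no torsion. So H_0 = Z.
rank ∂_1 = 8, rank ∂_2 = 18 ⇒ b_1 = 27 − 8 − 18 = 1; ∂_2 has invariant factor(s) [2] giving torsion. So H_1 = Z ⊕ Z/2.
rank ∂_2 = 18, rank ∂_3 = 0 ⇒ b_2 = 18 − 18 − 0 = 0. So H_2 = 0.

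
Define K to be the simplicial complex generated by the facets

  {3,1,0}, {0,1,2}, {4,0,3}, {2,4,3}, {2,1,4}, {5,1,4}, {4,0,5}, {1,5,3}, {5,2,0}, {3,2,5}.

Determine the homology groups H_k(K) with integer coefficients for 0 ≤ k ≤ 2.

K has 6 vertices, 15 edges, 10 triangles.
rank ∂_0 = 0, rank ∂_1 = 5 ⇒ b_0 = 6 − 0 − 5 = 1; all invariant factors of ∂_1 are 1 so no torsion. So H_0 = Z.
rank ∂_1 = 5, rank ∂_2 = 10 ⇒ b_1 = 15 − 5 − 10 = 0; ∂_2 has invariant factor(s) [2] giving torsion. So H_1 = Z/2.
rank ∂_2 = 10, rank ∂_3 = 0 ⇒ b_2 = 10 − 10 − 0 = 0. So H_2 = 0.

H_0 = Z,  H_1 = Z/2,  H_2 = 0.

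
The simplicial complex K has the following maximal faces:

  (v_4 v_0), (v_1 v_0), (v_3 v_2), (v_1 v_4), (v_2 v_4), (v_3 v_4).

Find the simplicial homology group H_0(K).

H_0 ≅ Z.

Take the total order v_0 < v_1 < v_2 < v_3 < v_4 on the vertex set. Then K (dimension 1) consists of the simplices:

  0-simplices (5): [v_0], [v_1], [v_2], [v_3], [v_4]
  1-simplices (6): [v_0,v_1], [v_0,v_4], [v_1,v_4], [v_2,v_3], [v_2,v_4], [v_3,v_4]

Hence C_0 ≅ Z^5, C_1 ≅ Z^6.

Boundary ∂_1: C_1 → C_0 maps an edge to its endpoints' difference, ∂[p,q] = q − p.
The 5×6 boundary matrix has rank 4 and Smith normal form diag(1,1,1,1).

Reading off H_k = ker ∂_k / im ∂_{k+1}:

  H_0: rank C_0 − rank ∂_1 = 5 − 4 = 1, and the invariant factors of ∂_1 are all 1, so H_0 = Z.

(K is a triangulation of a wedge of 2 circles.)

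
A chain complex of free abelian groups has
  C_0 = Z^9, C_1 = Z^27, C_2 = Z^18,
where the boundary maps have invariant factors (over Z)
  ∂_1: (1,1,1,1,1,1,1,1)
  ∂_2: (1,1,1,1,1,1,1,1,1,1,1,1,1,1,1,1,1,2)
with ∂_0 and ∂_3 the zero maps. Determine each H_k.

H_0: b_0 = 9 − 0 − 8 = 1; torsion from ∂_1 factors > 1: none. So H_0 = Z.
H_1: b_1 = 27 − 8 − 18 = 1; torsion from ∂_2 factors > 1: [2]. So H_1 = Z ⊕ Z/2.
H_2: b_2 = 18 − 18 − 0 = 0; torsion from ∂_3 factors > 1: none. So H_2 = 0.

H_0 = Z,  H_1 = Z ⊕ Z/2,  H_2 = 0.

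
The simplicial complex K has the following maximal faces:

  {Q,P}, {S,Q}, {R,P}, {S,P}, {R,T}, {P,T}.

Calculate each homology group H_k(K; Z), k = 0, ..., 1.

We work with the vertex ordering P < Q < R < S < T. The simplices of K, each written with vertices in increasing order, are:

  0-simplices (5): P, Q, R, S, T
  1-simplices (6): PQ, PR, PS, PT, QS, RT

Hence C_0 ≅ Z^5, C_1 ≅ Z^6.

The boundary map ∂_1: C_1 → C_0 sends each edge [p,q] (with p < q) to q − p. For instance
  ∂RT = T − R.
This gives a 5×6 integer matrix of rank 4; reducing to Smith normal form yields diagonal entries (1,1,1,1).

Reading off H_k = ker ∂_k / im ∂_{k+1}:

  H_0: rank C_0 − rank ∂_1 = 5 − 4 = 1, and the invariant factors of ∂_1 are all 1, so H_0 = Z.
  H_1: rank ker ∂_1 − rank ∂_2 = (6 − 4) − 0 = 2, and there is no ∂_2, so H_1 = Z^2.

As a check, the Euler characteristic is 5 − 6 = -1, which agrees with 1 − 2 = -1.
(K is a triangulation of a wedge of 2 circles.)

H_0 = Z,  H_1 = Z^2.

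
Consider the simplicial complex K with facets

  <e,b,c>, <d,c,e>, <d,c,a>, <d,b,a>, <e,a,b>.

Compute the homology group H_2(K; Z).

H_2 = 0.

Order the vertices as a < b < c < d < e. Listing each simplex with vertices in this order, K has dimension 2 with simplices:

  0-simplices (5): a, b, c, d, e
  1-simplices (10): ab, ac, ad, ae, bc, bd, be, cd, ce, de
  2-simplices (5): abd, abe, acd, bce, cde

giving chain groups C_0 ≅ Z^5, C_1 ≅ Z^10, C_2 ≅ Z^5.

The boundary map ∂_1: C_1 → C_0 maps an edge to its endpoints' difference, ∂[p,q] = q − p. For instance
  ∂ac = c − a.
The 5×10 boundary matrix has rank 4 and Smith normal form diag(1,1,1,1).

∂_2: C_2 → C_1 sends each 2-simplex [p,q,r] to [q,r] − [p,r] + [p,q]. For instance
  ∂bce = ce − be + bc,
  ∂acd = cd − ad + ac.
The resulting 10×5 matrix has rank 5, and its Smith normal form has invariant factors (1,1,1,1,1).

Now H_k = ker ∂_k / im ∂_{k+1}, so:

  H_2: rank ker ∂_2 − rank ∂_3 = (5 − 5) − 0 = 0, and there is no ∂_3, so H_2 = 0.

(K is a triangulation of the Möbius band.)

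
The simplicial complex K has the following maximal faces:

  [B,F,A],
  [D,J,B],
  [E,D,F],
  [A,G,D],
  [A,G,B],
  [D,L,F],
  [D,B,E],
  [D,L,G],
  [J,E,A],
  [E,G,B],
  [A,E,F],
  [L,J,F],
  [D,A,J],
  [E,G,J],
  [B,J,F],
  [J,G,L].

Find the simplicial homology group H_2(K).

We work with the vertex ordering A < B < D < E < F < G < J < L. The simplices of K, each written with vertices in increasing order, are:

  0-simplices (8): A, B, D, E, F, G, J, L
  1-simplices (24): AB, AD, AE, AF, AG, AJ, BD, BE, BF, BG, BJ, DE, DF, DG, DJ, DL, EF, EG, EJ, FJ, FL, GJ, GL, JL
  2-simplices (16): ABF, ABG, ADG, ADJ, AEF, AEJ, BDE, BDJ, BEG, BFJ, DEF, DFL, DGL, EGJ, FJL, GJL

giving chain groups C_0 ≅ Z^8, C_1 ≅ Z^24, C_2 ≅ Z^16.

∂_1: C_1 → C_0 sends each edge [p,q] (with p < q) to q − p.
As a 8×24 matrix over Z this has rank 7, with invariant factors (1,1,1,1,1,1,1).

Boundary ∂_2: C_2 → C_1 maps a triangle to the signed sum of its edges. For instance
  ∂AEJ = EJ − AJ + AE,
  ∂GJL = JL − GL + GJ.
This gives a 24×16 integer matrix of rank 15; reducing to Smith normal form yields diagonal entries (1,1,1,1,1,1,1,1,1,1,1,1,1,1,1).

Reading off H_k = ker ∂_k / im ∂_{k+1}:

  H_2: rank ker ∂_2 − rank ∂_3 = (16 − 15) − 0 = 1, and there is no ∂_3, so H_2 = Z.

(K is a triangulation of the torus T^2.)

H_2 = Z.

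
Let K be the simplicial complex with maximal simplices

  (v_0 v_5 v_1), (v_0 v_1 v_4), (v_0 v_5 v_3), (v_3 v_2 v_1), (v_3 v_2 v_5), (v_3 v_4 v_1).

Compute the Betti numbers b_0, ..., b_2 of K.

b_0 = 1, b_1 = 1, b_2 = 0.

Take the total order v_0 < v_1 < v_2 < v_3 < v_4 < v_5 on the vertex set. Then K (dimension 2) consists of the simplices:

  0-simplices (6): [v_0], [v_1], [v_2], [v_3], [v_4], [v_5]
  1-simplices (12): [v_0,v_1], [v_0,v_3], [v_0,v_4], [v_0,v_5], [v_1,v_2], [v_1,v_3], [v_1,v_4], [v_1,v_5], [v_2,v_3], [v_2,v_5], [v_3,v_4], [v_3,v_5]
  2-simplices (6): [v_0,v_1,v_4], [v_0,v_1,v_5], [v_0,v_3,v_5], [v_1,v_2,v_3], [v_1,v_3,v_4], [v_2,v_3,v_5]

so the chain groups are C_0 ≅ Z^6, C_1 ≅ Z^12, C_2 ≅ Z^6.

∂_1: C_1 → C_0 sends each edge [p,q] (with p < q) to q − p.
As a 6×12 matrix over Z this has rank 5, with invariant factors (1,1,1,1,1).

∂_2: C_2 → C_1 acts by ∂[p,q,r] = [q,r] − [p,r] + [p,q]. For instance
  ∂[v_2,v_3,v_5] = [v_3,v_5] − [v_2,v_5] + [v_2,v_3],
  ∂[v_1,v_3,v_4] = [v_3,v_4] − [v_1,v_4] + [v_1,v_3].
This gives a 12×6 integer matrix of rank 6; reducing to Smith normal form yields diagonal entries (1,1,1,1,1,1).

Now H_k = ker ∂_k / im ∂_{k+1}, so:

  H_0: rank C_0 − rank ∂_1 = 6 − 5 = 1, and the invariant factors of ∂_1 are all 1, so H_0 = Z.
  H_1: rank ker ∂_1 − rank ∂_2 = (12 − 5) − 6 = 1, and the invariant factors of ∂_2 are all 1, so H_1 = Z.
  H_2: rank ker ∂_2 − rank ∂_3 = (6 − 6) − 0 = 0, and there is no ∂_3, so H_2 = 0.

Hence the Betti numbers are b_0 = 1, b_1 = 1, b_2 = 0.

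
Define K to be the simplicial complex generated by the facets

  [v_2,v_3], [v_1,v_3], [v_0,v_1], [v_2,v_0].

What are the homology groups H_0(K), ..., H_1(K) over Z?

Fix the vertex order v_0 < v_1 < v_2 < v_3 and write every simplex with vertices in increasing order. Then dim K = 1 and the simplices of K are:

  0-simplices (4): [v_0], [v_1], [v_2], [v_3]
  1-simplices (4): [v_0,v_1], [v_0,v_2], [v_1,v_3], [v_2,v_3]

giving chain groups C_0 ≅ Z^4, C_1 ≅ Z^4.

Boundary ∂_1: C_1 → C_0 maps an edge to its endpoints' difference, ∂[p,q] = q − p. For instance
  ∂[v_0,v_1] = [v_1] − [v_0].
This gives a 4×4 integer matrix of rank 3; reducing to Smith normal form yields diagonal entries (1,1,1).

Now H_k = ker ∂_k / im ∂_{k+1}, so:

  H_0: rank C_0 − rank ∂_1 = 4 − 3 = 1, and the invariant factors of ∂_1 are all 1, so H_0 ≅ Z.
  H_1: rank ker ∂_1 − rank ∂_2 = (4 − 3) − 0 = 1, and there is no ∂_2, so H_1 ≅ Z.

H_0 = Z,  H_1 = Z.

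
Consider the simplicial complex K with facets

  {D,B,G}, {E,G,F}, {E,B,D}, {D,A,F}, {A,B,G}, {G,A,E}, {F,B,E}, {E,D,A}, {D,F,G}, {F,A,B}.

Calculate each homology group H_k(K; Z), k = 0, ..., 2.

Fix the vertex order A < B < D < E < F < G and write every simplex with vertices in increasing order. Then dim K = 2 and the simplices of K are:

  0-simplices (6): A, B, D, E, F, G
  1-simplices (15): AB, AD, AE, AF, AG, BD, BE, BF, BG, DE, DF, DG, EF, EG, FG
  2-simplices (10): ABF, ABG, ADE, ADF, AEG, BDE, BDG, BEF, DFG, EFG

giving chain groups C_0 ≅ Z^6, C_1 ≅ Z^15, C_2 ≅ Z^10.

∂_1: C_1 → C_0 maps an edge to its endpoints' difference, ∂[p,q] = q − p.
As a 6×15 matrix over Z this has rank 5, with invariant factors (1,1,1,1,1).

Boundary ∂_2: C_2 → C_1 acts by ∂[p,q,r] = [q,r] − [p,r] + [p,q]. For instance
  ∂BEF = EF − BF + BE,
  ∂DFG = FG − DG + DF.
The 15×10 boundary matrix has rank 10 and Smith normal form diag(1,1,1,1,1,1,1,1,1,2).

Computing H_k = (kernel of ∂_k) / (image of ∂_{k+1}):

  H_0: rank C_0 − rank ∂_1 = 6 − 5 = 1, and the invariant factors of ∂_1 are all 1, so H_0 ≅ Z.
  H_1: rank ker ∂_1 − rank ∂_2 = (15 − 5) − 10 = 0, and ∂_2 has invariant factor 2 > 1, so H_1 ≅ Z_2.
  H_2: rank ker ∂_2 − rank ∂_3 = (10 − 10) − 0 = 0, and there is no ∂_3, so H_2 ≅ 0.

H_0 = Z,  H_1 = Z_2,  H_2 = 0.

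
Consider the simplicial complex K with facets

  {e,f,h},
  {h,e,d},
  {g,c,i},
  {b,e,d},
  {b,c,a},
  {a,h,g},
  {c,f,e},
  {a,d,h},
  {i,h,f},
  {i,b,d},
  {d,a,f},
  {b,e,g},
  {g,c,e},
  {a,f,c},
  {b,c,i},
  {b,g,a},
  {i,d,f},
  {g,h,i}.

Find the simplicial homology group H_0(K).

H_0 = Z.

Order the vertices as a < b < c < d < e < f < g < h < i. Listing each simplex with vertices in this order, K has dimension 2 with simplices:

  0-simplices (9): a, b, c, d, e, f, g, h, i
  1-simplices (27): ab, ac, ad, af, ag, ah, bc, bd, be, bg, bi, ce, cf, cg, ci, de, df, dh, di, ef, eg, eh, fh, fi, gh, gi, hi
  2-simplices (18): abc, abg, acf, adf, adh, agh, bci, bde, bdi, beg, cef, ceg, cgi, deh, dfi, efh, fhi, ghi

Hence C_0 ≅ Z^9, C_1 ≅ Z^27, C_2 ≅ Z^18.

Boundary ∂_1: C_1 → C_0 sends each edge [p,q] (with p < q) to q − p. For instance
  ∂fh = h − f.
This gives a 9×27 integer matrix of rank 8; reducing to Smith normal form yields diagonal entries (1,1,1,1,1,1,1,1).

∂_2: C_2 → C_1 acts by ∂[p,q,r] = [q,r] − [p,r] + [p,q]. For instance
  ∂adh = dh − ah + ad,
  ∂bdi = di − bi + bd.
This gives a 27×18 integer matrix of rank 18; reducing to Smith normal form yields diagonal entries (1,1,1,1,1,1,1,1,1,1,1,1,1,1,1,1,1,2).

From H_k ≅ ker(∂_k) / im(∂_{k+1}) we obtain:

  H_0: rank C_0 − rank ∂_1 = 9 − 8 = 1, and the invariant factors of ∂_1 are all 1, so H_0 ≅ Z.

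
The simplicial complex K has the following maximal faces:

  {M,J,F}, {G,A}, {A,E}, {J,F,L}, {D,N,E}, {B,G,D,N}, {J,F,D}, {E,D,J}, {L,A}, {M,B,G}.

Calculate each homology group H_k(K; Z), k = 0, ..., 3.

H_0 = Z,  H_1 = Z^3,  H_2 = 0,  H_3 = 0.

Order the vertices as A < B < D < E < F < G < J < L < M < N. Listing each simplex with vertices in this order, K has dimension 3 with simplices:

  0-simplices (10): A, B, D, E, F, G, J, L, M, N
  1-simplices (21): AE, AG, AL, BD, BG, BM, BN, DE, DF, DG, DJ, DN, EJ, EN, FJ, FL, FM, GM, GN, JL, JM
  2-simplices (10): BDG, BDN, BGM, BGN, DEJ, DEN, DFJ, DGN, FJL, FJM
  3-simplices (1): BDGN

giving chain groups C_0 ≅ Z^10, C_1 ≅ Z^21, C_2 ≅ Z^10, C_3 ≅ Z^1.

The boundary map ∂_1: C_1 → C_0 maps an edge to its endpoints' difference, ∂[p,q] = q − p.
The 10×21 boundary matrix has rank 9 and Smith normal form diag(1,1,1,1,1,1,1,1,1).

∂_2: C_2 → C_1 acts by ∂[p,q,r] = [q,r] − [p,r] + [p,q]. For instance
  ∂BDG = DG − BG + BD,
  ∂DEN = EN − DN + DE.
As a 21×10 matrix over Z this has rank 9, with invariant factors (1,1,1,1,1,1,1,1,1).

The boundary map ∂_3: C_3 → C_2 sends each 3-simplex σ to the alternating sum Σ_i (−1)^i (σ with its i-th vertex removed). For instance
  ∂BDGN = DGN − BGN + BDN − BDG.
The resulting 10×1 matrix has rank 1, and its Smith normal form has invariant factors (1).

Reading off H_k = ker ∂_k / im ∂_{k+1}:

  H_0: rank C_0 − rank ∂_1 = 10 − 9 = 1, and the invariant factors of ∂_1 are all 1, so H_0 = Z.
  H_1: rank ker ∂_1 − rank ∂_2 = (21 − 9) − 9 = 3, and the invariant factors of ∂_2 are all 1, so H_1 = Z^3.
  H_2: rank ker ∂_2 − rank ∂_3 = (10 − 9) − 1 = 0, and the invariant factors of ∂_3 are all 1, so H_2 = 0.
  H_3: rank ker ∂_3 − rank ∂_4 = (1 − 1) − 0 = 0, and there is no ∂_4, so H_3 = 0.

As a check, the Euler characteristic is 10 − 21 + 10 − 1 = -2, which agrees with 1 − 3 + 0 − 0 = -2.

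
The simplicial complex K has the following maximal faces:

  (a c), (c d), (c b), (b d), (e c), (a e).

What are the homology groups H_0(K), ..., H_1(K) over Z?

H_0 ≅ Z,  H_1 ≅ Z^2.

Fix the vertex order a < b < c < d < e and write every simplex with vertices in increasing order. Then dim K = 1 and the simplices of K are:

  0-simplices (5): a, b, c, d, e
  1-simplices (6): ac, ae, bc, bd, cd, ce

Hence C_0 ≅ Z^5, C_1 ≅ Z^6.

The boundary map ∂_1: C_1 → C_0 sends each edge [p,q] (with p < q) to q − p.
As a 5×6 matrix over Z this has rank 4, with invariant factors (1,1,1,1).

From H_k ≅ ker(∂_k) / im(∂_{k+1}) we obtain:

  H_0: rank C_0 − rank ∂_1 = 5 − 4 = 1, and the invariant factors of ∂_1 are all 1, so H_0 ≅ Z.
  H_1: rank ker ∂_1 − rank ∂_2 = (6 − 4) − 0 = 2, and there is no ∂_2, so H_1 ≅ Z^2.

(K is a triangulation of a wedge of 2 circles.)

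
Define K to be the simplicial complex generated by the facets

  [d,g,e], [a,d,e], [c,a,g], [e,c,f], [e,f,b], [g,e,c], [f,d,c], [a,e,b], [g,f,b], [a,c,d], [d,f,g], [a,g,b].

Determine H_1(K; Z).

H_1 ≅ Z/2.

Order the vertices as a < b < c < d < e < f < g. Listing each simplex with vertices in this order, K has dimension 2 with simplices:

  0-simplices (7): a, b, c, d, e, f, g
  1-simplices (18): ab, ac, ad, ae, ag, be, bf, bg, cd, ce, cf, cg, de, df, dg, ef, eg, fg
  2-simplices (12): abe, abg, acd, acg, ade, bef, bfg, cdf, cef, ceg, deg, dfg

giving chain groups C_0 ≅ Z^7, C_1 ≅ Z^18, C_2 ≅ Z^12.

∂_1: C_1 → C_0 sends each edge [p,q] (with p < q) to q − p. For instance
  ∂ce = e − c.
This gives a 7×18 integer matrix of rank 6; reducing to Smith normal form yields diagonal entries (1,1,1,1,1,1).

∂_2: C_2 → C_1 maps a triangle to the signed sum of its edges. For instance
  ∂bfg = fg − bg + bf,
  ∂deg = eg − dg + de.
The 18×12 boundary matrix has rank 12 and Smith normal form diag(1,1,1,1,1,1,1,1,1,1,1,2).

Computing H_k = (kernel of ∂_k) / (image of ∂_{k+1}):

  H_1: rank ker ∂_1 − rank ∂_2 = (18 − 6) − 12 = 0, and ∂_2 has invariant factor 2 > 1, so H_1 ≅ Z/2.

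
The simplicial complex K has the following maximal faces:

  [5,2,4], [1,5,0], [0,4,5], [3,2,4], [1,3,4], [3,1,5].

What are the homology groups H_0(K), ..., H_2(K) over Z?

K has 6 vertices, 12 edges, 6 triangles.
rank ∂_0 = 0, rank ∂_1 = 5 ⇒ b_0 = 6 − 0 − 5 = 1; all invariant factors of ∂_1 are 1 so no torsion. So H_0 ≅ Z.
rank ∂_1 = 5, rank ∂_2 = 6 ⇒ b_1 = 12 − 5 − 6 = 1; all invariant factors of ∂_2 are 1 so no torsion. So H_1 ≅ Z.
rank ∂_2 = 6, rank ∂_3 = 0 ⇒ b_2 = 6 − 6 − 0 = 0. So H_2 ≅ 0.

H_0 = Z,  H_1 = Z,  H_2 = 0.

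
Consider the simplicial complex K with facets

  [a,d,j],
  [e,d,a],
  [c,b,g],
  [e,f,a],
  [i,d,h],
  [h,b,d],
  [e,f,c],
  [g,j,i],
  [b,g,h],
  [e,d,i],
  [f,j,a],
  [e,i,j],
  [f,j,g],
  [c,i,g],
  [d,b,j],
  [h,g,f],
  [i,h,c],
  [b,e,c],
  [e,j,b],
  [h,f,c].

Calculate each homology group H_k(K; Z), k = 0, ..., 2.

H_0 = Z,  H_1 = Z ⊕ Z/2,  H_2 = 0.

K has 10 vertices, 30 edges, 20 triangles.
rank ∂_0 = 0, rank ∂_1 = 9 ⇒ b_0 = 10 − 0 − 9 = 1; all invariant factors of ∂_1 are 1 so no torsion. So H_0 ≅ Z.
rank ∂_1 = 9, rank ∂_2 = 20 ⇒ b_1 = 30 − 9 − 20 = 1; ∂_2 has invariant factor(s) [2] giving torsion. So H_1 ≅ Z ⊕ Z/2.
rank ∂_2 = 20, rank ∂_3 = 0 ⇒ b_2 = 20 − 20 − 0 = 0. So H_2 ≅ 0.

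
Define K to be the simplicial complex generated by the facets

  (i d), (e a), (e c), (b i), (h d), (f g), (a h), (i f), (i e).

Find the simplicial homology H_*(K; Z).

H_0 = Z,  H_1 = Z.

Order the vertices as a < b < c < d < e < f < g < h < i. Listing each simplex with vertices in this order, K has dimension 1 with simplices:

  0-simplices (9): a, b, c, d, e, f, g, h, i
  1-simplices (9): ae, ah, bi, ce, dh, di, ei, fg, fi

Hence C_0 ≅ Z^9, C_1 ≅ Z^9.

The boundary map ∂_1: C_1 → C_0 sends each edge [p,q] (with p < q) to q − p. For instance
  ∂ce = e − c.
As a 9×9 matrix over Z this has rank 8, with invariant factors (1,1,1,1,1,1,1,1).

From H_k ≅ ker(∂_k) / im(∂_{k+1}) we obtain:

  H_0: rank C_0 − rank ∂_1 = 9 − 8 = 1, and the invariant factors of ∂_1 are all 1, so H_0 ≅ Z.
  H_1: rank ker ∂_1 − rank ∂_2 = (9 − 8) − 0 = 1, and there is no ∂_2, so H_1 ≅ Z.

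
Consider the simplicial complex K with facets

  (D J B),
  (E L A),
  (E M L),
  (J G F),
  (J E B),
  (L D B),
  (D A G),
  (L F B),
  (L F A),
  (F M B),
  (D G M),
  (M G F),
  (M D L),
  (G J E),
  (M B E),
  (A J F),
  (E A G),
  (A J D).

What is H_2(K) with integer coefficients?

K has 9 vertices, 27 edges, 18 triangles.
rank ∂_2 = 18, rank ∂_3 = 0 ⇒ b_2 = 18 − 18 − 0 = 0. So H_2 = 0.

H_2 ≅ 0.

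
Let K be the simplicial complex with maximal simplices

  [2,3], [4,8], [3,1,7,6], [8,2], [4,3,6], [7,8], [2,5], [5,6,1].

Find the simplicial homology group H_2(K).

H_2 ≅ 0.

K has 8 vertices, 15 edges, 6 triangles, 1 3-simplex.
rank ∂_2 = 5, rank ∂_3 = 1 ⇒ b_2 = 6 − 5 − 1 = 0; all invariant factors of ∂_3 are 1 so no torsion. So H_2 = 0.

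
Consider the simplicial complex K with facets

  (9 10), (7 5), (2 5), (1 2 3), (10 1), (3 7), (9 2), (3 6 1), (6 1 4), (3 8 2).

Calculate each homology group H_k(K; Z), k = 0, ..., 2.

We work with the vertex ordering 1 < 2 < 3 < 4 < 5 < 6 < 7 < 8 < 9 < 10. The simplices of K, each written with vertices in increasing order, are:

  0-simplices (10): [1], [2], [3], [4], [5], [6], [7], [8], [9], [10]
  1-simplices (15): [1,2], [1,3], [1,4], [1,6], [1,10], [2,3], [2,5], [2,8], [2,9], [3,6], [3,7], [3,8], [4,6], [5,7], [9,10]
  2-simplices (4): [1,2,3], [1,3,6], [1,4,6], [2,3,8]

giving chain groups C_0 ≅ Z^10, C_1 ≅ Z^15, C_2 ≅ Z^4.

∂_1: C_1 → C_0 is given by ∂[p,q] = [q] − [p]. For instance
  ∂[9,10] = [10] − [9].
As a 10×15 matrix over Z this has rank 9, with invariant factors (1,1,1,1,1,1,1,1,1).

∂_2: C_2 → C_1 acts by ∂[p,q,r] = [q,r] − [p,r] + [p,q]. For instance
  ∂[1,2,3] = [2,3] − [1,3] + [1,2],
  ∂[1,3,6] = [3,6] − [1,6] + [1,3].
The 15×4 boundary matrix has rank 4 and Smith normal form diag(1,1,1,1).

Reading off H_k = ker ∂_k / im ∂_{k+1}:

  H_0: rank C_0 − rank ∂_1 = 10 − 9 = 1, and the invariant factors of ∂_1 are all 1, so H_0 ≅ Z.
  H_1: rank ker ∂_1 − rank ∂_2 = (15 − 9) − 4 = 2, and the invariant factors of ∂_2 are all 1, so H_1 ≅ Z^2.
  H_2: rank ker ∂_2 − rank ∂_3 = (4 − 4) − 0 = 0, and there is no ∂_3, so H_2 ≅ 0.

H_0 ≅ Z,  H_1 ≅ Z^2,  H_2 = 0.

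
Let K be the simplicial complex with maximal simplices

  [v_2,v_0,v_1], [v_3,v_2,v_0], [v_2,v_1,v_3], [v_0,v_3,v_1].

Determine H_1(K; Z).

H_1 = 0.

We work with the vertex ordering v_0 < v_1 < v_2 < v_3. The simplices of K, each written with vertices in increasing order, are:

  0-simplices (4): [v_0], [v_1], [v_2], [v_3]
  1-simplices (6): [v_0,v_1], [v_0,v_2], [v_0,v_3], [v_1,v_2], [v_1,v_3], [v_2,v_3]
  2-simplices (4): [v_0,v_1,v_2], [v_0,v_1,v_3], [v_0,v_2,v_3], [v_1,v_2,v_3]

so the chain groups are C_0 ≅ Z^4, C_1 ≅ Z^6, C_2 ≅ Z^4.

Boundary ∂_1: C_1 → C_0 is given by ∂[p,q] = [q] − [p].
The resulting 4×6 matrix has rank 3, and its Smith normal form has invariant factors (1,1,1).

The boundary map ∂_2: C_2 → C_1 sends each 2-simplex [p,q,r] to [q,r] − [p,r] + [p,q]. For instance
  ∂[v_0,v_2,v_3] = [v_2,v_3] − [v_0,v_3] + [v_0,v_2],
  ∂[v_1,v_2,v_3] = [v_2,v_3] − [v_1,v_3] + [v_1,v_2].
This gives a 6×4 integer matrix of rank 3; reducing to Smith normal form yields diagonal entries (1,1,1).

Reading off H_k = ker ∂_k / im ∂_{k+1}:

  H_1: rank ker ∂_1 − rank ∂_2 = (6 − 3) − 3 = 0, and the invariant factors of ∂_2 are all 1, so H_1 = 0.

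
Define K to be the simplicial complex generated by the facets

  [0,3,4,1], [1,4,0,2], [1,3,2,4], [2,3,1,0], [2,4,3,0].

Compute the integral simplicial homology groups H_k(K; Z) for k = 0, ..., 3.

H_0 ≅ Z,  H_1 = 0,  H_2 = 0,  H_3 ≅ Z.

Take the total order 0 < 1 < 2 < 3 < 4 on the vertex set. Then K (dimension 3) consists of the simplices:

  0-simplices (5): [0], [1], [2], [3], [4]
  1-simplices (10): [0,1], [0,2], [0,3], [0,4], [1,2], [1,3], [1,4], [2,3], [2,4], [3,4]
  2-simplices (10): [0,1,2], [0,1,3], [0,1,4], [0,2,3], [0,2,4], [0,3,4], [1,2,3], [1,2,4], [1,3,4], [2,3,4]
  3-simplices (5): [0,1,2,3], [0,1,2,4], [0,1,3,4], [0,2,3,4], [1,2,3,4]

giving chain groups C_0 ≅ Z^5, C_1 ≅ Z^10, C_2 ≅ Z^10, C_3 ≅ Z^5.

Boundary ∂_1: C_1 → C_0 is given by ∂[p,q] = [q] − [p].
This gives a 5×10 integer matrix of rank 4; reducing to Smith normal form yields diagonal entries (1,1,1,1).

The boundary map ∂_2: C_2 → C_1 maps a triangle to the signed sum of its edges. For instance
  ∂[1,2,3] = [2,3] − [1,3] + [1,2],
  ∂[1,3,4] = [3,4] − [1,4] + [1,3].
The resulting 10×10 matrix has rank 6, and its Smith normal form has invariant factors (1,1,1,1,1,1).

∂_3: C_3 → C_2 sends each 3-simplex σ to the alternating sum Σ_i (−1)^i (σ with its i-th vertex removed). For instance
  ∂[0,2,3,4] = [2,3,4] − [0,3,4] + [0,2,4] − [0,2,3],
  ∂[0,1,2,3] = [1,2,3] − [0,2,3] + [0,1,3] − [0,1,2].
The 10×5 boundary matrix has rank 4 and Smith normal form diag(1,1,1,1).

Computing H_k = (kernel of ∂_k) / (image of ∂_{k+1}):

  H_0: rank C_0 − rank ∂_1 = 5 − 4 = 1, and the invariant factors of ∂_1 are all 1, so H_0 ≅ Z.
  H_1: rank ker ∂_1 − rank ∂_2 = (10 − 4) − 6 = 0, and the invariant factors of ∂_2 are all 1, so H_1 ≅ 0.
  H_2: rank ker ∂_2 − rank ∂_3 = (10 − 6) − 4 = 0, and the invariant factors of ∂_3 are all 1, so H_2 ≅ 0.
  H_3: rank ker ∂_3 − rank ∂_4 = (5 − 4) − 0 = 1, and there is no ∂_4, so H_3 ≅ Z.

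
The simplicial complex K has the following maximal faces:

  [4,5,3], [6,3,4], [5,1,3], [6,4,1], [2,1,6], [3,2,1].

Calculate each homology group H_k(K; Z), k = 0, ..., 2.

H_0 = Z,  H_1 = Z,  H_2 = 0.

Fix the vertex order 1 < 2 < 3 < 4 < 5 < 6 and write every simplex with vertices in increasing order. Then dim K = 2 and the simplices of K are:

  0-simplices (6): [1], [2], [3], [4], [5], [6]
  1-simplices (12): [1,2], [1,3], [1,4], [1,5], [1,6], [2,3], [2,6], [3,4], [3,5], [3,6], [4,5], [4,6]
  2-simplices (6): [1,2,3], [1,2,6], [1,3,5], [1,4,6], [3,4,5], [3,4,6]

Hence C_0 ≅ Z^6, C_1 ≅ Z^12, C_2 ≅ Z^6.

The boundary map ∂_1: C_1 → C_0 maps an edge to its endpoints' difference, ∂[p,q] = q − p.
This gives a 6×12 integer matrix of rank 5; reducing to Smith normal form yields diagonal entries (1,1,1,1,1).

Boundary ∂_2: C_2 → C_1 acts by ∂[p,q,r] = [q,r] − [p,r] + [p,q]. For instance
  ∂[1,3,5] = [3,5] − [1,5] + [1,3],
  ∂[1,2,6] = [2,6] − [1,6] + [1,2].
The resulting 12×6 matrix has rank 6, and its Smith normal form has invariant factors (1,1,1,1,1,1).

Now H_k = ker ∂_k / im ∂_{k+1}, so:

  H_0: rank C_0 − rank ∂_1 = 6 − 5 = 1, and the invariant factors of ∂_1 are all 1, so H_0 ≅ Z.
  H_1: rank ker ∂_1 − rank ∂_2 = (12 − 5) − 6 = 1, and the invariant factors of ∂_2 are all 1, so H_1 ≅ Z.
  H_2: rank ker ∂_2 − rank ∂_3 = (6 − 6) − 0 = 0, and there is no ∂_3, so H_2 ≅ 0.

As a check, the Euler characteristic is 6 − 12 + 6 = 0, which agrees with 1 − 1 + 0 = 0.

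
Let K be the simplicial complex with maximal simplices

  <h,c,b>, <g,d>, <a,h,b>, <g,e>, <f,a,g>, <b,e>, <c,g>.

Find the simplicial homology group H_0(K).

Take the total order a < b < c < d < e < f < g < h on the vertex set. Then K (dimension 2) consists of the simplices:

  0-simplices (8): a, b, c, d, e, f, g, h
  1-simplices (12): ab, af, ag, ah, bc, be, bh, cg, ch, dg, eg, fg
  2-simplices (3): abh, afg, bch

Hence C_0 ≅ Z^8, C_1 ≅ Z^12, C_2 ≅ Z^3.

∂_1: C_1 → C_0 is given by ∂[p,q] = [q] − [p].
The 8×12 boundary matrix has rank 7 and Smith normal form diag(1,1,1,1,1,1,1).

∂_2: C_2 → C_1 sends each 2-simplex [p,q,r] to [q,r] − [p,r] + [p,q]. For instance
  ∂bch = ch − bh + bc,
  ∂afg = fg − ag + af.
This gives a 12×3 integer matrix of rank 3; reducing to Smith normal form yields diagonal entries (1,1,1).

Now H_k = ker ∂_k / im ∂_{k+1}, so:

  H_0: rank C_0 − rank ∂_1 = 8 − 7 = 1, and the invariant factors of ∂_1 are all 1, so H_0 = Z.

H_0 = Z.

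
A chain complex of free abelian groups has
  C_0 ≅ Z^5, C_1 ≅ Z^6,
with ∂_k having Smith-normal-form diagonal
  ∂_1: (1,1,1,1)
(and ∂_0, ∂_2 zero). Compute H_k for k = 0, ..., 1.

H_0 = Z,  H_1 = Z^2.

H_0: b_0 = 5 − 0 − 4 = 1; torsion from ∂_1 factors > 1: none. So H_0 = Z.
H_1: b_1 = 6 − 4 − 0 = 2; torsion from ∂_2 factors > 1: none. So H_1 = Z^2.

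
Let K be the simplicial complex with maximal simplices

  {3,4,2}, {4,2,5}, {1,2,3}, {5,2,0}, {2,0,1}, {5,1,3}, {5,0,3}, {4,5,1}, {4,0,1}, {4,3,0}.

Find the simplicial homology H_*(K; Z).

H_0 = Z,  H_1 = Z/2,  H_2 = 0.

Fix the vertex order 0 < 1 < 2 < 3 < 4 < 5 and write every simplex with vertices in increasing order. Then dim K = 2 and the simplices of K are:

  0-simplices (6): [0], [1], [2], [3], [4], [5]
  1-simplices (15): [0,1], [0,2], [0,3], [0,4], [0,5], [1,2], [1,3], [1,4], [1,5], [2,3], [2,4], [2,5], [3,4], [3,5], [4,5]
  2-simplices (10): [0,1,2], [0,1,4], [0,2,5], [0,3,4], [0,3,5], [1,2,3], [1,3,5], [1,4,5], [2,3,4], [2,4,5]

giving chain groups C_0 ≅ Z^6, C_1 ≅ Z^15, C_2 ≅ Z^10.

The boundary map ∂_1: C_1 → C_0 maps an edge to its endpoints' difference, ∂[p,q] = q − p. For instance
  ∂[3,4] = [4] − [3].
This gives a 6×15 integer matrix of rank 5; reducing to Smith normal form yields diagonal entries (1,1,1,1,1).

The boundary map ∂_2: C_2 → C_1 acts by ∂[p,q,r] = [q,r] − [p,r] + [p,q]. For instance
  ∂[1,3,5] = [3,5] − [1,5] + [1,3],
  ∂[0,1,2] = [1,2] − [0,2] + [0,1].
This gives a 15×10 integer matrix of rank 10; reducing to Smith normal form yields diagonal entries (1,1,1,1,1,1,1,1,1,2).

Reading off H_k = ker ∂_k / im ∂_{k+1}:

  H_0: rank C_0 − rank ∂_1 = 6 − 5 = 1, and the invariant factors of ∂_1 are all 1, so H_0 ≅ Z.
  H_1: rank ker ∂_1 − rank ∂_2 = (15 − 5) − 10 = 0, and ∂_2 has invariant factor 2 > 1, so H_1 ≅ Z/2.
  H_2: rank ker ∂_2 − rank ∂_3 = (10 − 10) − 0 = 0, and there is no ∂_3, so H_2 ≅ 0.

As a check, the Euler characteristic is 6 − 15 + 10 = 1, which agrees with 1 − 0 + 0 = 1.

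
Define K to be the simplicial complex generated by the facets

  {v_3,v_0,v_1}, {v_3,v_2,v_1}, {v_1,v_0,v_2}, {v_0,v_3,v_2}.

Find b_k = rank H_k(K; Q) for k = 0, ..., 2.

K has 4 vertices, 6 edges, 4 triangles.
rank ∂_0 = 0, rank ∂_1 = 3 ⇒ b_0 = 4 − 0 − 3 = 1; all invariant factors of ∂_1 are 1 so no torsion. So H_0 = Z.
rank ∂_1 = 3, rank ∂_2 = 3 ⇒ b_1 = 6 − 3 − 3 = 0; all invariant factors of ∂_2 are 1 so no torsion. So H_1 = 0.
rank ∂_2 = 3, rank ∂_3 = 0 ⇒ b_2 = 4 − 3 − 0 = 1. So H_2 = Z.

b_0 = 1, b_1 = 0, b_2 = 1.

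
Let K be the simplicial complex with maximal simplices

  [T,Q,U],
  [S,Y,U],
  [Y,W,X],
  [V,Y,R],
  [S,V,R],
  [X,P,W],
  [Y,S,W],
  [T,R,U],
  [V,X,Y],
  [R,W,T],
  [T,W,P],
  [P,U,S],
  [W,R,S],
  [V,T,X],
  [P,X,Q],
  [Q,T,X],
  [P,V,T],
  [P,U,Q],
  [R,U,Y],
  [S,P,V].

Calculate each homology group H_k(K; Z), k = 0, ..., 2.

We work with the vertex ordering P < Q < R < S < T < U < V < W < X < Y. The simplices of K, each written with vertices in increasing order, are:

  0-simplices (10): P, Q, R, S, T, U, V, W, X, Y
  1-simplices (30): PQ, PS, PT, PU, PV, PW, PX, QT, QU, QX, RS, RT, RU, RV, RW, RY, SU, SV, SW, SY, TU, TV, TW, TX, UY, VX, VY, WX, WY, XY
  2-simplices (20): PQU, PQX, PSU, PSV, PTV, PTW, PWX, QTU, QTX, RSV, RSW, RTU, RTW, RUY, RVY, SUY, SWY, TVX, VXY, WXY

giving chain groups C_0 ≅ Z^10, C_1 ≅ Z^30, C_2 ≅ Z^20.

The boundary map ∂_1: C_1 → C_0 maps an edge to its endpoints' difference, ∂[p,q] = q − p.
The 10×30 boundary matrix has rank 9 and Smith normal form diag(1,1,1,1,1,1,1,1,1).

Boundary ∂_2: C_2 → C_1 sends each 2-simplex [p,q,r] to [q,r] − [p,r] + [p,q]. For instance
  ∂PSU = SU − PU + PS,
  ∂VXY = XY − VY + VX.
This gives a 30×20 integer matrix of rank 20; reducing to Smith normal form yields diagonal entries (1,1,1,1,1,1,1,1,1,1,1,1,1,1,1,1,1,1,1,2).

From H_k ≅ ker(∂_k) / im(∂_{k+1}) we obtain:

  H_0: rank C_0 − rank ∂_1 = 10 − 9 = 1, and the invariant factors of ∂_1 are all 1, so H_0 = Z.
  H_1: rank ker ∂_1 − rank ∂_2 = (30 − 9) − 20 = 1, and ∂_2 has invariant factor 2 > 1, so H_1 = Z ⊕ Z/2.
  H_2: rank ker ∂_2 − rank ∂_3 = (20 − 20) − 0 = 0, and there is no ∂_3, so H_2 = 0.

H_0 ≅ Z,  H_1 ≅ Z ⊕ Z/2,  H_2 = 0.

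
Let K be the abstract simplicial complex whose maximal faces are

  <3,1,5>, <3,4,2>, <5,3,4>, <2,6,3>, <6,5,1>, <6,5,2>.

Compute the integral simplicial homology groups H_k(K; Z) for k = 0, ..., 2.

H_0 ≅ Z,  H_1 ≅ Z,  H_2 = 0.

Fix the vertex order 1 < 2 < 3 < 4 < 5 < 6 and write every simplex with vertices in increasing order. Then dim K = 2 and the simplices of K are:

  0-simplices (6): [1], [2], [3], [4], [5], [6]
  1-simplices (12): [1,3], [1,5], [1,6], [2,3], [2,4], [2,5], [2,6], [3,4], [3,5], [3,6], [4,5], [5,6]
  2-simplices (6): [1,3,5], [1,5,6], [2,3,4], [2,3,6], [2,5,6], [3,4,5]

giving chain groups C_0 ≅ Z^6, C_1 ≅ Z^12, C_2 ≅ Z^6.

Boundary ∂_1: C_1 → C_0 maps an edge to its endpoints' difference, ∂[p,q] = q − p.
This gives a 6×12 integer matrix of rank 5; reducing to Smith normal form yields diagonal entries (1,1,1,1,1).

∂_2: C_2 → C_1 acts by ∂[p,q,r] = [q,r] − [p,r] + [p,q]. For instance
  ∂[1,5,6] = [5,6] − [1,6] + [1,5],
  ∂[2,3,4] = [3,4] − [2,4] + [2,3].
As a 12×6 matrix over Z this has rank 6, with invariant factors (1,1,1,1,1,1).

Reading off H_k = ker ∂_k / im ∂_{k+1}:

  H_0: rank C_0 − rank ∂_1 = 6 − 5 = 1, and the invariant factors of ∂_1 are all 1, so H_0 = Z.
  H_1: rank ker ∂_1 − rank ∂_2 = (12 − 5) − 6 = 1, and the invariant factors of ∂_2 are all 1, so H_1 = Z.
  H_2: rank ker ∂_2 − rank ∂_3 = (6 − 6) − 0 = 0, and there is no ∂_3, so H_2 = 0.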